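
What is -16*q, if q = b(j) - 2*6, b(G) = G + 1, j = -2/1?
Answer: 208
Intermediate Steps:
j = -2 (j = -2*1 = -2)
b(G) = 1 + G
q = -13 (q = (1 - 2) - 2*6 = -1 - 12 = -13)
-16*q = -16*(-13) = 208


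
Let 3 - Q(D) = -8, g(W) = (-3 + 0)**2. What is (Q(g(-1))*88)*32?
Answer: 30976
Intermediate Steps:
g(W) = 9 (g(W) = (-3)**2 = 9)
Q(D) = 11 (Q(D) = 3 - 1*(-8) = 3 + 8 = 11)
(Q(g(-1))*88)*32 = (11*88)*32 = 968*32 = 30976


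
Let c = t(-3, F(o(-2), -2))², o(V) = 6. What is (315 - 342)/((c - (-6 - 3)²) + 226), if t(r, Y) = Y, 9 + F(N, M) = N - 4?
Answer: -27/194 ≈ -0.13918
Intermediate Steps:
F(N, M) = -13 + N (F(N, M) = -9 + (N - 4) = -9 + (-4 + N) = -13 + N)
c = 49 (c = (-13 + 6)² = (-7)² = 49)
(315 - 342)/((c - (-6 - 3)²) + 226) = (315 - 342)/((49 - (-6 - 3)²) + 226) = -27/((49 - 1*(-9)²) + 226) = -27/((49 - 1*81) + 226) = -27/((49 - 81) + 226) = -27/(-32 + 226) = -27/194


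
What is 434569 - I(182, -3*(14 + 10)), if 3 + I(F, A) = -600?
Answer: 435172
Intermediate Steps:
I(F, A) = -603 (I(F, A) = -3 - 600 = -603)
434569 - I(182, -3*(14 + 10)) = 434569 - 1*(-603) = 434569 + 603 = 435172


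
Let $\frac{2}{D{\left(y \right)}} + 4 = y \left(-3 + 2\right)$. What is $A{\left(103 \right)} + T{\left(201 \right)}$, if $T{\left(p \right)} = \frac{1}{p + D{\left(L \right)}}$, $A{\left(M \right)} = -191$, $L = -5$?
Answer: $- \frac{38772}{203} \approx -191.0$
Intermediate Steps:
$D{\left(y \right)} = \frac{2}{-4 - y}$ ($D{\left(y \right)} = \frac{2}{-4 + y \left(-3 + 2\right)} = \frac{2}{-4 + y \left(-1\right)} = \frac{2}{-4 - y}$)
$T{\left(p \right)} = \frac{1}{2 + p}$ ($T{\left(p \right)} = \frac{1}{p - \frac{2}{4 - 5}} = \frac{1}{p - \frac{2}{-1}} = \frac{1}{p - -2} = \frac{1}{p + 2} = \frac{1}{2 + p}$)
$A{\left(103 \right)} + T{\left(201 \right)} = -191 + \frac{1}{2 + 201} = -191 + \frac{1}{203} = - \frac{38772}{203}$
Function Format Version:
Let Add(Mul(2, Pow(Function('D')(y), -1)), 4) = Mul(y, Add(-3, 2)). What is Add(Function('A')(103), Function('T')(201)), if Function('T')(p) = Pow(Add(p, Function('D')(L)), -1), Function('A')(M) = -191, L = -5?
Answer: Rational(-38772, 203) ≈ -191.00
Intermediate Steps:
Function('D')(y) = Mul(2, Pow(Add(-4, Mul(-1, y)), -1)) (Function('D')(y) = Mul(2, Pow(Add(-4, Mul(y, Add(-3, 2))), -1)) = Mul(2, Pow(Add(-4, Mul(y, -1)), -1)) = Mul(2, Pow(Add(-4, Mul(-1, y)), -1)))
Function('T')(p) = Pow(Add(2, p), -1) (Function('T')(p) = Pow(Add(p, Mul(-2, Pow(Add(4, -5), -1))), -1) = Pow(Add(p, Mul(-2, Pow(-1, -1))), -1) = Pow(Add(p, Mul(-2, -1)), -1) = Pow(Add(p, 2), -1) = Pow(Add(2, p), -1))
Add(Function('A')(103), Function('T')(201)) = Add(-191, Pow(Add(2, 201), -1)) = Add(-191, Pow(203, -1)) = Add(-191, Rational(1, 203)) = Rational(-38772, 203)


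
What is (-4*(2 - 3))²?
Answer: 16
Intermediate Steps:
(-4*(2 - 3))² = (-4*(-1))² = 4² = 16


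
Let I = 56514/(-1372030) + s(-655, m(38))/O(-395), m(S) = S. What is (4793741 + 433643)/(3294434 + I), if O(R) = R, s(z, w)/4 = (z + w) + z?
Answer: 283299042946040/178543155956851 ≈ 1.5867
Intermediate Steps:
s(z, w) = 4*w + 8*z (s(z, w) = 4*((z + w) + z) = 4*((w + z) + z) = 4*(w + 2*z) = 4*w + 8*z)
I = 695856561/54195185 (I = 56514/(-1372030) + (4*38 + 8*(-655))/(-395) = 56514*(-1/1372030) + (152 - 5240)*(-1/395) = -28257/686015 - 5088*(-1/395) = -28257/686015 + 5088/395 = 695856561/54195185 ≈ 12.840)
(4793741 + 433643)/(3294434 + I) = (4793741 + 433643)/(3294434 + 695856561/54195185) = 5227384/(178543155956851/54195185) = 5227384*(54195185/178543155956851) = 283299042946040/178543155956851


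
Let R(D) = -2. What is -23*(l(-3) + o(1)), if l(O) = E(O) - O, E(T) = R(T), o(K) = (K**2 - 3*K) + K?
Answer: 0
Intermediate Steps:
o(K) = K**2 - 2*K
E(T) = -2
l(O) = -2 - O
-23*(l(-3) + o(1)) = -23*((-2 - 1*(-3)) + 1*(-2 + 1)) = -23*((-2 + 3) + 1*(-1)) = -23*(1 - 1) = -23*0 = 0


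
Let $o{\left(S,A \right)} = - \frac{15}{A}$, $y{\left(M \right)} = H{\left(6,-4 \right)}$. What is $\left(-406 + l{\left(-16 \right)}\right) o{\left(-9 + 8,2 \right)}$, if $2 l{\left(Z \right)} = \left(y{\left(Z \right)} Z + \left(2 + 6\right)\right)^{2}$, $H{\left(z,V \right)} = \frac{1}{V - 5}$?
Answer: $\frac{72535}{27} \approx 2686.5$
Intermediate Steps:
$H{\left(z,V \right)} = \frac{1}{-5 + V}$
$y{\left(M \right)} = - \frac{1}{9}$ ($y{\left(M \right)} = \frac{1}{-5 - 4} = \frac{1}{-9} = - \frac{1}{9}$)
$l{\left(Z \right)} = \frac{\left(8 - \frac{Z}{9}\right)^{2}}{2}$ ($l{\left(Z \right)} = \frac{\left(- \frac{Z}{9} + \left(2 + 6\right)\right)^{2}}{2} = \frac{\left(- \frac{Z}{9} + 8\right)^{2}}{2} = \frac{\left(8 - \frac{Z}{9}\right)^{2}}{2}$)
$\left(-406 + l{\left(-16 \right)}\right) o{\left(-9 + 8,2 \right)} = \left(-406 + \frac{\left(-72 - 16\right)^{2}}{162}\right) \left(- \frac{15}{2}\right) = \left(-406 + \frac{\left(-88\right)^{2}}{162}\right) \left(\left(-15\right) \frac{1}{2}\right) = \left(-406 + \frac{1}{162} \cdot 7744\right) \left(- \frac{15}{2}\right) = \left(-406 + \frac{3872}{81}\right) \left(- \frac{15}{2}\right) = \left(- \frac{29014}{81}\right) \left(- \frac{15}{2}\right) = \frac{72535}{27}$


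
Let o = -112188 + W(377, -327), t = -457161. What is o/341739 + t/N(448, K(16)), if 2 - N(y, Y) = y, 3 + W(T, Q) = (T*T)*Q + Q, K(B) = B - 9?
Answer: 45150394111/50805198 ≈ 888.70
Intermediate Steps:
K(B) = -9 + B
W(T, Q) = -3 + Q + Q*T² (W(T, Q) = -3 + ((T*T)*Q + Q) = -3 + (T²*Q + Q) = -3 + (Q*T² + Q) = -3 + (Q + Q*T²) = -3 + Q + Q*T²)
N(y, Y) = 2 - y
o = -46588701 (o = -112188 + (-3 - 327 - 327*377²) = -112188 + (-3 - 327 - 327*142129) = -112188 + (-3 - 327 - 46476183) = -112188 - 46476513 = -46588701)
o/341739 + t/N(448, K(16)) = -46588701/341739 - 457161/(2 - 1*448) = -46588701*1/341739 - 457161/(2 - 448) = -15529567/113913 - 457161/(-446) = -15529567/113913 - 457161*(-1/446) = -15529567/113913 + 457161/446 = 45150394111/50805198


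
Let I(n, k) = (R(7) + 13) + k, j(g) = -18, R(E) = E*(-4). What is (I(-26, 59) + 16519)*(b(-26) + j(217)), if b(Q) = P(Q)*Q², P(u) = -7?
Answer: -78674250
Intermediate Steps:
R(E) = -4*E
b(Q) = -7*Q²
I(n, k) = -15 + k (I(n, k) = (-4*7 + 13) + k = (-28 + 13) + k = -15 + k)
(I(-26, 59) + 16519)*(b(-26) + j(217)) = ((-15 + 59) + 16519)*(-7*(-26)² - 18) = (44 + 16519)*(-7*676 - 18) = 16563*(-4732 - 18) = 16563*(-4750) = -78674250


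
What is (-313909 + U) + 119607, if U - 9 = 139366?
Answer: -54927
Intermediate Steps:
U = 139375 (U = 9 + 139366 = 139375)
(-313909 + U) + 119607 = (-313909 + 139375) + 119607 = -174534 + 119607 = -54927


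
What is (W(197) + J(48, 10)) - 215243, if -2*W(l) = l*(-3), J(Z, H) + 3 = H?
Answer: -429881/2 ≈ -2.1494e+5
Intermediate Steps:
J(Z, H) = -3 + H
W(l) = 3*l/2 (W(l) = -l*(-3)/2 = -(-3)*l/2 = 3*l/2)
(W(197) + J(48, 10)) - 215243 = ((3/2)*197 + (-3 + 10)) - 215243 = (591/2 + 7) - 215243 = 605/2 - 215243 = -429881/2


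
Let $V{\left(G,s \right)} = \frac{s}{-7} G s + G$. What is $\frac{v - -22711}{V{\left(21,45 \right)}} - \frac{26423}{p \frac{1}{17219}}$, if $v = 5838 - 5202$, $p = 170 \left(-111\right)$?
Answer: $\frac{76499834903}{3173305} \approx 24107.0$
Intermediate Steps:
$V{\left(G,s \right)} = G - \frac{G s^{2}}{7}$ ($V{\left(G,s \right)} = s \left(- \frac{1}{7}\right) G s + G = - \frac{s}{7} G s + G = - \frac{G s}{7} s + G = - \frac{G s^{2}}{7} + G = G - \frac{G s^{2}}{7}$)
$p = -18870$
$v = 636$ ($v = 5838 - 5202 = 636$)
$\frac{v - -22711}{V{\left(21,45 \right)}} - \frac{26423}{p \frac{1}{17219}} = \frac{636 - -22711}{\frac{1}{7} \cdot 21 \left(7 - 45^{2}\right)} - \frac{26423}{\left(-18870\right) \frac{1}{17219}} = \frac{636 + 22711}{\frac{1}{7} \cdot 21 \left(7 - 2025\right)} - \frac{26423}{\left(-18870\right) \frac{1}{17219}} = \frac{23347}{\frac{1}{7} \cdot 21 \left(7 - 2025\right)} - \frac{26423}{- \frac{18870}{17219}} = \frac{23347}{\frac{1}{7} \cdot 21 \left(-2018\right)} - - \frac{454977637}{18870} = \frac{23347}{-6054} + \frac{454977637}{18870} = 23347 \left(- \frac{1}{6054}\right) + \frac{454977637}{18870} = - \frac{23347}{6054} + \frac{454977637}{18870} = \frac{76499834903}{3173305}$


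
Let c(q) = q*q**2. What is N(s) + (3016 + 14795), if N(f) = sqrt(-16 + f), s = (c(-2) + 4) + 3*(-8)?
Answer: 17811 + 2*I*sqrt(11) ≈ 17811.0 + 6.6332*I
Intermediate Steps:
c(q) = q**3
s = -28 (s = ((-2)**3 + 4) + 3*(-8) = (-8 + 4) - 24 = -4 - 24 = -28)
N(s) + (3016 + 14795) = sqrt(-16 - 28) + (3016 + 14795) = sqrt(-44) + 17811 = 2*I*sqrt(11) + 17811 = 17811 + 2*I*sqrt(11)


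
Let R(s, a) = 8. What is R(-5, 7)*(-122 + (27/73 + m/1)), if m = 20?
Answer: -59352/73 ≈ -813.04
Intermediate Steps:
R(-5, 7)*(-122 + (27/73 + m/1)) = 8*(-122 + (27/73 + 20/1)) = 8*(-122 + (27*(1/73) + 20*1)) = 8*(-122 + (27/73 + 20)) = 8*(-122 + 1487/73) = 8*(-7419/73) = -59352/73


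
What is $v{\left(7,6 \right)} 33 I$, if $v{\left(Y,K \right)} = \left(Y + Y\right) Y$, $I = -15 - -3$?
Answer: $-38808$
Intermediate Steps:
$I = -12$ ($I = -15 + 3 = -12$)
$v{\left(Y,K \right)} = 2 Y^{2}$ ($v{\left(Y,K \right)} = 2 Y Y = 2 Y^{2}$)
$v{\left(7,6 \right)} 33 I = 2 \cdot 7^{2} \cdot 33 \left(-12\right) = 2 \cdot 49 \cdot 33 \left(-12\right) = 98 \cdot 33 \left(-12\right) = 3234 \left(-12\right) = -38808$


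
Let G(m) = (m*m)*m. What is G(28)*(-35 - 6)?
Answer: -900032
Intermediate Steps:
G(m) = m**3 (G(m) = m**2*m = m**3)
G(28)*(-35 - 6) = 28**3*(-35 - 6) = 21952*(-41) = -900032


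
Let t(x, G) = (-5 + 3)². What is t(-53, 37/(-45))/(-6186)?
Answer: -2/3093 ≈ -0.00064662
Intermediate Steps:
t(x, G) = 4 (t(x, G) = (-2)² = 4)
t(-53, 37/(-45))/(-6186) = 4/(-6186) = 4*(-1/6186) = -2/3093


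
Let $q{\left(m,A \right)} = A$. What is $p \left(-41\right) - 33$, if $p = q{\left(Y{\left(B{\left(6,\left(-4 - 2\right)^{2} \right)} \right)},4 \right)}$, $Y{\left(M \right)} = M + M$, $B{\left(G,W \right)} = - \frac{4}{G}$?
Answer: $-197$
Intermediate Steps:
$Y{\left(M \right)} = 2 M$
$p = 4$
$p \left(-41\right) - 33 = 4 \left(-41\right) - 33 = -164 - 33 = -197$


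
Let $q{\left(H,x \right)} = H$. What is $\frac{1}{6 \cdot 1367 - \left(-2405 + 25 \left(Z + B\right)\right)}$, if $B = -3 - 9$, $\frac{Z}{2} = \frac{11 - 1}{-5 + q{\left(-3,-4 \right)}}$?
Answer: $\frac{2}{21939} \approx 9.1162 \cdot 10^{-5}$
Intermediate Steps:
$Z = - \frac{5}{2}$ ($Z = 2 \frac{11 - 1}{-5 - 3} = 2 \frac{10}{-8} = 2 \cdot 10 \left(- \frac{1}{8}\right) = 2 \left(- \frac{5}{4}\right) = - \frac{5}{2} \approx -2.5$)
$B = -12$ ($B = -3 - 9 = -12$)
$\frac{1}{6 \cdot 1367 - \left(-2405 + 25 \left(Z + B\right)\right)} = \frac{1}{6 \cdot 1367 + \left(\left(2352 + 53\right) - 25 \left(- \frac{5}{2} - 12\right)\right)} = \frac{1}{8202 + \left(2405 - - \frac{725}{2}\right)} = \frac{1}{8202 + \left(2405 + \frac{725}{2}\right)} = \frac{1}{8202 + \frac{5535}{2}} = \frac{1}{\frac{21939}{2}} = \frac{2}{21939}$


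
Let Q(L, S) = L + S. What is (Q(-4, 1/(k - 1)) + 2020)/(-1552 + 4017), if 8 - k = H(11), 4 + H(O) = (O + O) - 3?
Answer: 16127/19720 ≈ 0.81780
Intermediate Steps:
H(O) = -7 + 2*O (H(O) = -4 + ((O + O) - 3) = -4 + (2*O - 3) = -4 + (-3 + 2*O) = -7 + 2*O)
k = -7 (k = 8 - (-7 + 2*11) = 8 - (-7 + 22) = 8 - 1*15 = 8 - 15 = -7)
(Q(-4, 1/(k - 1)) + 2020)/(-1552 + 4017) = ((-4 + 1/(-7 - 1)) + 2020)/(-1552 + 4017) = ((-4 + 1/(-8)) + 2020)/2465 = ((-4 - 1/8) + 2020)*(1/2465) = (-33/8 + 2020)*(1/2465) = (16127/8)*(1/2465) = 16127/19720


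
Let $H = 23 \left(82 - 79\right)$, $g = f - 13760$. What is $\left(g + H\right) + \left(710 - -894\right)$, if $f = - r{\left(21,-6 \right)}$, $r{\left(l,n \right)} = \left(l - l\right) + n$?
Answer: $-12081$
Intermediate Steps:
$r{\left(l,n \right)} = n$ ($r{\left(l,n \right)} = 0 + n = n$)
$f = 6$ ($f = \left(-1\right) \left(-6\right) = 6$)
$g = -13754$ ($g = 6 - 13760 = -13754$)
$H = 69$ ($H = 23 \cdot 3 = 69$)
$\left(g + H\right) + \left(710 - -894\right) = \left(-13754 + 69\right) + \left(710 - -894\right) = -13685 + \left(710 + 894\right) = -13685 + 1604 = -12081$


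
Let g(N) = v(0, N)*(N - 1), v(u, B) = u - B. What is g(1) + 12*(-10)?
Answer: -120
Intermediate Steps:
g(N) = -N*(-1 + N) (g(N) = (0 - N)*(N - 1) = (-N)*(-1 + N) = -N*(-1 + N))
g(1) + 12*(-10) = 1*(1 - 1*1) + 12*(-10) = 1*(1 - 1) - 120 = 1*0 - 120 = 0 - 120 = -120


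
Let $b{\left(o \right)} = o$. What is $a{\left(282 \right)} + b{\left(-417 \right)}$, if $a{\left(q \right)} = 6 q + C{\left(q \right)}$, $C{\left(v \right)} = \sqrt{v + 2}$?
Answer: $1275 + 2 \sqrt{71} \approx 1291.9$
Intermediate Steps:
$C{\left(v \right)} = \sqrt{2 + v}$
$a{\left(q \right)} = \sqrt{2 + q} + 6 q$ ($a{\left(q \right)} = 6 q + \sqrt{2 + q} = \sqrt{2 + q} + 6 q$)
$a{\left(282 \right)} + b{\left(-417 \right)} = \left(\sqrt{2 + 282} + 6 \cdot 282\right) - 417 = \left(\sqrt{284} + 1692\right) - 417 = \left(2 \sqrt{71} + 1692\right) - 417 = \left(1692 + 2 \sqrt{71}\right) - 417 = 1275 + 2 \sqrt{71}$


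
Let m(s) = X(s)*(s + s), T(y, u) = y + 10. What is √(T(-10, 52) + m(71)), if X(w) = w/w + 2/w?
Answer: √146 ≈ 12.083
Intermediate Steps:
X(w) = 1 + 2/w
T(y, u) = 10 + y
m(s) = 4 + 2*s (m(s) = ((2 + s)/s)*(s + s) = ((2 + s)/s)*(2*s) = 4 + 2*s)
√(T(-10, 52) + m(71)) = √((10 - 10) + (4 + 2*71)) = √(0 + (4 + 142)) = √(0 + 146) = √146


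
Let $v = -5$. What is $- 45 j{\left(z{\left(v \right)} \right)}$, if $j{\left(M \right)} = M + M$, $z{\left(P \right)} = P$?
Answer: $450$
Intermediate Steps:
$j{\left(M \right)} = 2 M$
$- 45 j{\left(z{\left(v \right)} \right)} = - 45 \cdot 2 \left(-5\right) = \left(-45\right) \left(-10\right) = 450$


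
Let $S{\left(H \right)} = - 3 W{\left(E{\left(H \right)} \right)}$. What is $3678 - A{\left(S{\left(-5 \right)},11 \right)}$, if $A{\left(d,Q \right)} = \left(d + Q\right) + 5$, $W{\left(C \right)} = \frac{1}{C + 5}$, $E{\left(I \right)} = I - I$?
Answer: $\frac{18313}{5} \approx 3662.6$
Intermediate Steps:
$E{\left(I \right)} = 0$
$W{\left(C \right)} = \frac{1}{5 + C}$
$S{\left(H \right)} = - \frac{3}{5}$ ($S{\left(H \right)} = - \frac{3}{5 + 0} = - \frac{3}{5}$)
$A{\left(d,Q \right)} = 5 + Q + d$ ($A{\left(d,Q \right)} = \left(Q + d\right) + 5 = 5 + Q + d$)
$3678 - A{\left(S{\left(-5 \right)},11 \right)} = 3678 - \left(5 + 11 - \frac{3}{5}\right) = 3678 - \frac{77}{5} = \frac{18313}{5}$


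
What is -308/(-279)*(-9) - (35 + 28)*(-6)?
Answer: 11410/31 ≈ 368.06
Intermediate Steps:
-308/(-279)*(-9) - (35 + 28)*(-6) = -308*(-1/279)*(-9) - 63*(-6) = (308/279)*(-9) - 1*(-378) = -308/31 + 378 = 11410/31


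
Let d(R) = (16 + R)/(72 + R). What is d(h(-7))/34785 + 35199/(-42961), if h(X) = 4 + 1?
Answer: -4489413494/5479460745 ≈ -0.81932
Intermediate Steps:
h(X) = 5
d(R) = (16 + R)/(72 + R)
d(h(-7))/34785 + 35199/(-42961) = ((16 + 5)/(72 + 5))/34785 + 35199/(-42961) = (21/77)*(1/34785) + 35199*(-1/42961) = ((1/77)*21)*(1/34785) - 35199/42961 = (3/11)*(1/34785) - 35199/42961 = 1/127545 - 35199/42961 = -4489413494/5479460745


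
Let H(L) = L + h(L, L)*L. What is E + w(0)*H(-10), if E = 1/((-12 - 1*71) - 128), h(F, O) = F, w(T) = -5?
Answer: -94951/211 ≈ -450.00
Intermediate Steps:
E = -1/211 (E = 1/((-12 - 71) - 128) = 1/(-83 - 128) = 1/(-211) = -1/211 ≈ -0.0047393)
H(L) = L + L² (H(L) = L + L*L = L + L²)
E + w(0)*H(-10) = -1/211 - (-50)*(1 - 10) = -1/211 - (-50)*(-9) = -1/211 - 5*90 = -1/211 - 450 = -94951/211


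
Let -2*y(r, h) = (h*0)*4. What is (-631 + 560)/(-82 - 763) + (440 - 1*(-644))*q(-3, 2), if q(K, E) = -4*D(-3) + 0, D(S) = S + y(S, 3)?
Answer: 10991831/845 ≈ 13008.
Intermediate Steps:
y(r, h) = 0 (y(r, h) = -h*0*4/2 = -0*4 = -½*0 = 0)
D(S) = S (D(S) = S + 0 = S)
q(K, E) = 12 (q(K, E) = -4*(-3) + 0 = 12 + 0 = 12)
(-631 + 560)/(-82 - 763) + (440 - 1*(-644))*q(-3, 2) = (-631 + 560)/(-82 - 763) + (440 - 1*(-644))*12 = -71/(-845) + (440 + 644)*12 = -71*(-1/845) + 1084*12 = 71/845 + 13008 = 10991831/845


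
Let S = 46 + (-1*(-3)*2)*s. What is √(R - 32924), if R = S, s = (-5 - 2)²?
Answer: 2*I*√8146 ≈ 180.51*I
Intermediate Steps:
s = 49 (s = (-7)² = 49)
S = 340 (S = 46 + (-1*(-3)*2)*49 = 46 + (3*2)*49 = 46 + 6*49 = 46 + 294 = 340)
R = 340
√(R - 32924) = √(340 - 32924) = √(-32584) = 2*I*√8146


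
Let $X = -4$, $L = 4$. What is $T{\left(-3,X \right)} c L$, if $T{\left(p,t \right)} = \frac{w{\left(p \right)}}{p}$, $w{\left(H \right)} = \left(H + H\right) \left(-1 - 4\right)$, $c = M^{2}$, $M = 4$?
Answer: $-640$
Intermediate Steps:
$c = 16$ ($c = 4^{2} = 16$)
$w{\left(H \right)} = - 10 H$ ($w{\left(H \right)} = 2 H \left(-5\right) = - 10 H$)
$T{\left(p,t \right)} = -10$ ($T{\left(p,t \right)} = \frac{\left(-10\right) p}{p} = -10$)
$T{\left(-3,X \right)} c L = \left(-10\right) 16 \cdot 4 = \left(-160\right) 4 = -640$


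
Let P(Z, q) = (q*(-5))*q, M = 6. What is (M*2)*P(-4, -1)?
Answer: -60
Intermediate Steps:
P(Z, q) = -5*q² (P(Z, q) = (-5*q)*q = -5*q²)
(M*2)*P(-4, -1) = (6*2)*(-5*(-1)²) = 12*(-5*1) = 12*(-5) = -60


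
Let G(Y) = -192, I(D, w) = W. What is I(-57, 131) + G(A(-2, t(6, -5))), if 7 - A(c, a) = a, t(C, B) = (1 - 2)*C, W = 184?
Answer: -8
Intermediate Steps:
I(D, w) = 184
t(C, B) = -C
A(c, a) = 7 - a
I(-57, 131) + G(A(-2, t(6, -5))) = 184 - 192 = -8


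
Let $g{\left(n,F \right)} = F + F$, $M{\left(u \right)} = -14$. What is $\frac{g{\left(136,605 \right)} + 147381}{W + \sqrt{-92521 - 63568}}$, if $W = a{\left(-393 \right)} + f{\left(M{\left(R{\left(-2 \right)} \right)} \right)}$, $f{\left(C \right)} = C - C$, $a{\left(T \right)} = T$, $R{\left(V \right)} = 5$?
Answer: $- \frac{58396263}{310538} - \frac{148591 i \sqrt{156089}}{310538} \approx -188.05 - 189.04 i$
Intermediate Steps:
$g{\left(n,F \right)} = 2 F$
$f{\left(C \right)} = 0$
$W = -393$ ($W = -393 + 0 = -393$)
$\frac{g{\left(136,605 \right)} + 147381}{W + \sqrt{-92521 - 63568}} = \frac{2 \cdot 605 + 147381}{-393 + \sqrt{-92521 - 63568}} = \frac{1210 + 147381}{-393 + \sqrt{-156089}} = \frac{148591}{-393 + i \sqrt{156089}}$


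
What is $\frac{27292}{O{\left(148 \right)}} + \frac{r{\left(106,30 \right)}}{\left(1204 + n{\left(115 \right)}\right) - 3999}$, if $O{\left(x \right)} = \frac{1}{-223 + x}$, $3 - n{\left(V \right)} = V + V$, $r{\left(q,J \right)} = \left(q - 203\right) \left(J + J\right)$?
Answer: $- \frac{3092862990}{1511} \approx -2.0469 \cdot 10^{6}$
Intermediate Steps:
$r{\left(q,J \right)} = 2 J \left(-203 + q\right)$ ($r{\left(q,J \right)} = \left(-203 + q\right) 2 J = 2 J \left(-203 + q\right)$)
$n{\left(V \right)} = 3 - 2 V$ ($n{\left(V \right)} = 3 - \left(V + V\right) = 3 - 2 V$)
$\frac{27292}{O{\left(148 \right)}} + \frac{r{\left(106,30 \right)}}{\left(1204 + n{\left(115 \right)}\right) - 3999} = \frac{27292}{\frac{1}{-223 + 148}} + \frac{2 \cdot 30 \left(-203 + 106\right)}{\left(1204 + \left(3 - 230\right)\right) - 3999} = \frac{27292}{\frac{1}{-75}} + \frac{2 \cdot 30 \left(-97\right)}{\left(1204 + \left(3 - 230\right)\right) - 3999} = \frac{27292}{- \frac{1}{75}} - \frac{5820}{\left(1204 - 227\right) - 3999} = 27292 \left(-75\right) - \frac{5820}{977 - 3999} = -2046900 - \frac{5820}{-3022} = -2046900 - - \frac{2910}{1511} = -2046900 + \frac{2910}{1511} = - \frac{3092862990}{1511}$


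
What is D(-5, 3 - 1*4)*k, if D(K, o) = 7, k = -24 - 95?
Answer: -833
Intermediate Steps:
k = -119
D(-5, 3 - 1*4)*k = 7*(-119) = -833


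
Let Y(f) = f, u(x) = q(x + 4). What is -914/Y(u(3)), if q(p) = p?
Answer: -914/7 ≈ -130.57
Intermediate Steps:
u(x) = 4 + x (u(x) = x + 4 = 4 + x)
-914/Y(u(3)) = -914/(4 + 3) = -914/7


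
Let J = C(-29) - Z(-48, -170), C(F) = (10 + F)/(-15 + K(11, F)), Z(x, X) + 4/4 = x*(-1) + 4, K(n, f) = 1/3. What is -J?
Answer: 2187/44 ≈ 49.705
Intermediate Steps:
K(n, f) = ⅓
Z(x, X) = 3 - x (Z(x, X) = -1 + (x*(-1) + 4) = -1 + (-x + 4) = -1 + (4 - x) = 3 - x)
C(F) = -15/22 - 3*F/44 (C(F) = (10 + F)/(-15 + ⅓) = (10 + F)/(-44/3) = (10 + F)*(-3/44) = -15/22 - 3*F/44)
J = -2187/44 (J = (-15/22 - 3/44*(-29)) - (3 - 1*(-48)) = (-15/22 + 87/44) - (3 + 48) = 57/44 - 1*51 = 57/44 - 51 = -2187/44 ≈ -49.705)
-J = -1*(-2187/44) = 2187/44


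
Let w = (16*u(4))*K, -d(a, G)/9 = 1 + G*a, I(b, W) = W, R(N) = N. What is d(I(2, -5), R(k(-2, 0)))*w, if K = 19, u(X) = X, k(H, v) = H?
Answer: -120384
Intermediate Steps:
d(a, G) = -9 - 9*G*a (d(a, G) = -9*(1 + G*a) = -9 - 9*G*a)
w = 1216 (w = (16*4)*19 = 64*19 = 1216)
d(I(2, -5), R(k(-2, 0)))*w = (-9 - 9*(-2)*(-5))*1216 = (-9 - 90)*1216 = -99*1216 = -120384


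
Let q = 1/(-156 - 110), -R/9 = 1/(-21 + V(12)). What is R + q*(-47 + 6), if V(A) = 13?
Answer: 1361/1064 ≈ 1.2791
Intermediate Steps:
R = 9/8 (R = -9/(-21 + 13) = -9/(-8) = -9*(-⅛) = 9/8 ≈ 1.1250)
q = -1/266 (q = 1/(-266) = -1/266 ≈ -0.0037594)
R + q*(-47 + 6) = 9/8 - (-47 + 6)/266 = 9/8 - 1/266*(-41) = 9/8 + 41/266 = 1361/1064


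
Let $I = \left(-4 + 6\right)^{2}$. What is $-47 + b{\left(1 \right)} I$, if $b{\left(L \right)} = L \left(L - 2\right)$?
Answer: $-51$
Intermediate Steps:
$b{\left(L \right)} = L \left(-2 + L\right)$
$I = 4$ ($I = 2^{2} = 4$)
$-47 + b{\left(1 \right)} I = -47 + 1 \left(-2 + 1\right) 4 = -47 + 1 \left(-1\right) 4 = -47 - 4 = -51$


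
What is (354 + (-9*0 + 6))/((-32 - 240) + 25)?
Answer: -360/247 ≈ -1.4575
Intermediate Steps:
(354 + (-9*0 + 6))/((-32 - 240) + 25) = (354 + (0 + 6))/(-272 + 25) = (354 + 6)/(-247) = 360*(-1/247) = -360/247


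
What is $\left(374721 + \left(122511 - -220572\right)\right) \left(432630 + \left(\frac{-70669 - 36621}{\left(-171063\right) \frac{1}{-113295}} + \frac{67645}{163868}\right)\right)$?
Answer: $\frac{2434841099080001115}{9381443} \approx 2.5954 \cdot 10^{11}$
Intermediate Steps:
$\left(374721 + \left(122511 - -220572\right)\right) \left(432630 + \left(\frac{-70669 - 36621}{\left(-171063\right) \frac{1}{-113295}} + \frac{67645}{163868}\right)\right) = \left(374721 + \left(122511 + 220572\right)\right) \left(432630 + \left(- \frac{107290}{\left(-171063\right) \left(- \frac{1}{113295}\right)} + 67645 \cdot \frac{1}{163868}\right)\right) = \left(374721 + 343083\right) \left(432630 + \left(- \frac{107290}{\frac{687}{455}} + \frac{67645}{163868}\right)\right) = 717804 \left(432630 + \left(\left(-107290\right) \frac{455}{687} + \frac{67645}{163868}\right)\right) = 717804 \left(432630 + \left(- \frac{48816950}{687} + \frac{67645}{163868}\right)\right) = 717804 \left(432630 - \frac{7999489490485}{112577316}\right) = 717804 \cdot \frac{40704834730595}{112577316} = \frac{2434841099080001115}{9381443}$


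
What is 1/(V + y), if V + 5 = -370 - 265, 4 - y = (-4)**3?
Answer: -1/572 ≈ -0.0017483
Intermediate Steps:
y = 68 (y = 4 - 1*(-4)**3 = 4 - 1*(-64) = 4 + 64 = 68)
V = -640 (V = -5 + (-370 - 265) = -5 - 635 = -640)
1/(V + y) = 1/(-640 + 68) = 1/(-572) = -1/572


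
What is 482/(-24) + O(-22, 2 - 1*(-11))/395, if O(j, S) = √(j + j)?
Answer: -241/12 + 2*I*√11/395 ≈ -20.083 + 0.016793*I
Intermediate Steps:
O(j, S) = √2*√j (O(j, S) = √(2*j) = √2*√j)
482/(-24) + O(-22, 2 - 1*(-11))/395 = 482/(-24) + (√2*√(-22))/395 = 482*(-1/24) + (√2*(I*√22))*(1/395) = -241/12 + (2*I*√11)*(1/395) = -241/12 + 2*I*√11/395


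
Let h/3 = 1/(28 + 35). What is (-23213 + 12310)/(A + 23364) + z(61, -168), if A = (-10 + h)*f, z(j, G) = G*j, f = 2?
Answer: -5024065011/490226 ≈ -10248.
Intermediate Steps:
h = 1/21 (h = 3/(28 + 35) = 3/63 = 3*(1/63) = 1/21 ≈ 0.047619)
A = -418/21 (A = (-10 + 1/21)*2 = -209/21*2 = -418/21 ≈ -19.905)
(-23213 + 12310)/(A + 23364) + z(61, -168) = (-23213 + 12310)/(-418/21 + 23364) - 168*61 = -10903/490226/21 - 10248 = -10903*21/490226 - 10248 = -228963/490226 - 10248 = -5024065011/490226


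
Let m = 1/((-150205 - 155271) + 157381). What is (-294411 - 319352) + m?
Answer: -90895231486/148095 ≈ -6.1376e+5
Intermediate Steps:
m = -1/148095 (m = 1/(-305476 + 157381) = 1/(-148095) = -1/148095 ≈ -6.7524e-6)
(-294411 - 319352) + m = (-294411 - 319352) - 1/148095 = -613763 - 1/148095 = -90895231486/148095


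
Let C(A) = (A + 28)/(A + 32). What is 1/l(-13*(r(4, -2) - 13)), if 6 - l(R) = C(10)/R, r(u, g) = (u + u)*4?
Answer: 273/1639 ≈ 0.16656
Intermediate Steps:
C(A) = (28 + A)/(32 + A)
r(u, g) = 8*u (r(u, g) = (2*u)*4 = 8*u)
l(R) = 6 - 19/(21*R) (l(R) = 6 - (28 + 10)/(32 + 10)/R = 6 - 38/42/R = 6 - (1/42)*38/R = 6 - 19/(21*R))
1/l(-13*(r(4, -2) - 13)) = 1/(6 - 19*(-1/(13*(8*4 - 13)))/21) = 1/(6 - 19*(-1/(13*(32 - 13)))/21) = 1/(6 - 19/(21*((-13*19)))) = 1/(6 - 19/21/(-247)) = 1/(6 - 19/21*(-1/247)) = 1/(6 + 1/273) = 1/(1639/273) = 273/1639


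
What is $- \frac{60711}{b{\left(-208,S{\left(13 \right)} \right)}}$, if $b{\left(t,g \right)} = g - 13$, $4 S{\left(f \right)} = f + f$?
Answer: $\frac{121422}{13} \approx 9340.2$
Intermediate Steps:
$S{\left(f \right)} = \frac{f}{2}$ ($S{\left(f \right)} = \frac{f + f}{4} = \frac{2 f}{4} = \frac{f}{2}$)
$b{\left(t,g \right)} = -13 + g$ ($b{\left(t,g \right)} = g - 13 = -13 + g$)
$- \frac{60711}{b{\left(-208,S{\left(13 \right)} \right)}} = - \frac{60711}{-13 + \frac{1}{2} \cdot 13} = - \frac{60711}{-13 + \frac{13}{2}} = - \frac{60711}{- \frac{13}{2}} = \left(-60711\right) \left(- \frac{2}{13}\right) = \frac{121422}{13}$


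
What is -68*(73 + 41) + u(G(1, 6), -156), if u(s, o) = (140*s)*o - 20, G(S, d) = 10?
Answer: -226172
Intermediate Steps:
u(s, o) = -20 + 140*o*s (u(s, o) = 140*o*s - 20 = -20 + 140*o*s)
-68*(73 + 41) + u(G(1, 6), -156) = -68*(73 + 41) + (-20 + 140*(-156)*10) = -68*114 + (-20 - 218400) = -7752 - 218420 = -226172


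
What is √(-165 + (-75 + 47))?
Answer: I*√193 ≈ 13.892*I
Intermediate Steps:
√(-165 + (-75 + 47)) = √(-165 - 28) = √(-193) = I*√193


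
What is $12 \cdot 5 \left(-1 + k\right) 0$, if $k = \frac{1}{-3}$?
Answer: $0$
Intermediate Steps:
$k = - \frac{1}{3} \approx -0.33333$
$12 \cdot 5 \left(-1 + k\right) 0 = 12 \cdot 5 \left(-1 - \frac{1}{3}\right) 0 = 60 \left(\left(- \frac{4}{3}\right) 0\right) = 60 \cdot 0 = 0$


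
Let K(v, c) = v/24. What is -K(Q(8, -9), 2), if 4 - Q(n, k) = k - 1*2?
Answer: -5/8 ≈ -0.62500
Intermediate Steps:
Q(n, k) = 6 - k (Q(n, k) = 4 - (k - 1*2) = 4 - (k - 2) = 4 - (-2 + k) = 4 + (2 - k) = 6 - k)
K(v, c) = v/24 (K(v, c) = v*(1/24) = v/24)
-K(Q(8, -9), 2) = -(6 - 1*(-9))/24 = -(6 + 9)/24 = -15/24 = -1*5/8 = -5/8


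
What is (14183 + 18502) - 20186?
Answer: 12499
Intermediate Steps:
(14183 + 18502) - 20186 = 32685 - 20186 = 12499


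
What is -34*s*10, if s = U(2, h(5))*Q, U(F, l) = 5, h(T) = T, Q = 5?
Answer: -8500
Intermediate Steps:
s = 25 (s = 5*5 = 25)
-34*s*10 = -34*25*10 = -850*10 = -8500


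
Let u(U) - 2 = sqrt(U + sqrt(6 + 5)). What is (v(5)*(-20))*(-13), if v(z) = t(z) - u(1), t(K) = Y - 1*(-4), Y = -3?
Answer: -260 - 260*sqrt(1 + sqrt(11)) ≈ -800.19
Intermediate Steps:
u(U) = 2 + sqrt(U + sqrt(11)) (u(U) = 2 + sqrt(U + sqrt(6 + 5)) = 2 + sqrt(U + sqrt(11)))
t(K) = 1 (t(K) = -3 - 1*(-4) = -3 + 4 = 1)
v(z) = -1 - sqrt(1 + sqrt(11)) (v(z) = 1 - (2 + sqrt(1 + sqrt(11))) = 1 + (-2 - sqrt(1 + sqrt(11))) = -1 - sqrt(1 + sqrt(11)))
(v(5)*(-20))*(-13) = ((-1 - sqrt(1 + sqrt(11)))*(-20))*(-13) = (20 + 20*sqrt(1 + sqrt(11)))*(-13) = -260 - 260*sqrt(1 + sqrt(11))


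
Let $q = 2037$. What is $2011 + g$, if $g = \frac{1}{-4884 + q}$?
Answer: $\frac{5725316}{2847} \approx 2011.0$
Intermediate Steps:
$g = - \frac{1}{2847}$ ($g = \frac{1}{-4884 + 2037} = \frac{1}{-2847} = - \frac{1}{2847} \approx -0.00035125$)
$2011 + g = 2011 - \frac{1}{2847} = \frac{5725316}{2847}$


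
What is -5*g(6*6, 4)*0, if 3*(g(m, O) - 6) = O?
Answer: 0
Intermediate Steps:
g(m, O) = 6 + O/3
-5*g(6*6, 4)*0 = -5*(6 + (⅓)*4)*0 = -5*(6 + 4/3)*0 = -5*22/3*0 = -110/3*0 = 0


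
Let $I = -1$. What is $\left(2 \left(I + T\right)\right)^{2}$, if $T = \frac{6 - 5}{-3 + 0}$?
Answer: $\frac{64}{9} \approx 7.1111$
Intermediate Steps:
$T = - \frac{1}{3}$ ($T = 1 \frac{1}{-3} = 1 \left(- \frac{1}{3}\right) = - \frac{1}{3} \approx -0.33333$)
$\left(2 \left(I + T\right)\right)^{2} = \left(2 \left(-1 - \frac{1}{3}\right)\right)^{2} = \left(2 \left(- \frac{4}{3}\right)\right)^{2} = \left(- \frac{8}{3}\right)^{2} = \frac{64}{9}$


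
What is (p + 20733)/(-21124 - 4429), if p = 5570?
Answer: -26303/25553 ≈ -1.0294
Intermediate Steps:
(p + 20733)/(-21124 - 4429) = (5570 + 20733)/(-21124 - 4429) = 26303/(-25553) = 26303*(-1/25553) = -26303/25553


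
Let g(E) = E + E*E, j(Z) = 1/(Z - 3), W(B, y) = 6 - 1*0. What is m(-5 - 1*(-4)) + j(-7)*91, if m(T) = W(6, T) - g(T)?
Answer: -31/10 ≈ -3.1000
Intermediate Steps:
W(B, y) = 6 (W(B, y) = 6 + 0 = 6)
j(Z) = 1/(-3 + Z)
g(E) = E + E**2
m(T) = 6 - T*(1 + T)
m(-5 - 1*(-4)) + j(-7)*91 = (6 - (-5 - 1*(-4))*(1 + (-5 - 1*(-4)))) + 91/(-3 - 7) = (6 - (-5 + 4)*(1 + (-5 + 4))) + 91/(-10) = (6 - 1*(-1)*(1 - 1)) - 1/10*91 = (6 - 1*(-1)*0) - 91/10 = (6 + 0) - 91/10 = 6 - 91/10 = -31/10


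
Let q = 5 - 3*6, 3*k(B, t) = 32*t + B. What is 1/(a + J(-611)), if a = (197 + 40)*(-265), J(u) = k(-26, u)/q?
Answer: -1/62303 ≈ -1.6051e-5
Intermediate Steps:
k(B, t) = B/3 + 32*t/3 (k(B, t) = (32*t + B)/3 = (B + 32*t)/3 = B/3 + 32*t/3)
q = -13 (q = 5 - 18 = -13)
J(u) = ⅔ - 32*u/39 (J(u) = ((⅓)*(-26) + 32*u/3)/(-13) = (-26/3 + 32*u/3)*(-1/13) = ⅔ - 32*u/39)
a = -62805 (a = 237*(-265) = -62805)
1/(a + J(-611)) = 1/(-62805 + (⅔ - 32/39*(-611))) = 1/(-62805 + (⅔ + 1504/3)) = 1/(-62805 + 502) = 1/(-62303) = -1/62303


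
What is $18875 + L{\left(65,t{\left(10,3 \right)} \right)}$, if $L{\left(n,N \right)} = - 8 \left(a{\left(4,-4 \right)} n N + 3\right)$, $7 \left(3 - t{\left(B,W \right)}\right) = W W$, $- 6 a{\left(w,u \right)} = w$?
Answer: $\frac{136117}{7} \approx 19445.0$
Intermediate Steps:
$a{\left(w,u \right)} = - \frac{w}{6}$
$t{\left(B,W \right)} = 3 - \frac{W^{2}}{7}$ ($t{\left(B,W \right)} = 3 - \frac{W W}{7} = 3 - \frac{W^{2}}{7}$)
$L{\left(n,N \right)} = -24 + \frac{16 N n}{3}$ ($L{\left(n,N \right)} = - 8 \left(\left(- \frac{1}{6}\right) 4 n N + 3\right) = - 8 \left(- \frac{2 n}{3} N + 3\right) = - 8 \left(- \frac{2 N n}{3} + 3\right) = - 8 \left(3 - \frac{2 N n}{3}\right) = -24 + \frac{16 N n}{3}$)
$18875 + L{\left(65,t{\left(10,3 \right)} \right)} = 18875 - \left(24 - \frac{16}{3} \left(3 - \frac{3^{2}}{7}\right) 65\right) = 18875 - \left(24 - \frac{16}{3} \left(3 - \frac{9}{7}\right) 65\right) = 18875 - \left(24 - \frac{4160}{7}\right) = 18875 + \left(-24 + \frac{4160}{7}\right) = 18875 + \frac{3992}{7} = \frac{136117}{7}$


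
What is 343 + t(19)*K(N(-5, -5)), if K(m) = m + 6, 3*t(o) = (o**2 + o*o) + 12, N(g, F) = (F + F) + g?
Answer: -1859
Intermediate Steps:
N(g, F) = g + 2*F (N(g, F) = 2*F + g = g + 2*F)
t(o) = 4 + 2*o**2/3 (t(o) = ((o**2 + o*o) + 12)/3 = ((o**2 + o**2) + 12)/3 = (2*o**2 + 12)/3 = (12 + 2*o**2)/3 = 4 + 2*o**2/3)
K(m) = 6 + m
343 + t(19)*K(N(-5, -5)) = 343 + (4 + (2/3)*19**2)*(6 + (-5 + 2*(-5))) = 343 + (4 + (2/3)*361)*(6 + (-5 - 10)) = 343 + (4 + 722/3)*(6 - 15) = 343 + (734/3)*(-9) = 343 - 2202 = -1859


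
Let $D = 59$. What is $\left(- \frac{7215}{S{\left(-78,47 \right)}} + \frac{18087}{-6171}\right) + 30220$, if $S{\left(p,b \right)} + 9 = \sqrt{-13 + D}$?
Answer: $\frac{461809836}{14399} + \frac{1443 \sqrt{46}}{7} \approx 33471.0$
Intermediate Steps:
$S{\left(p,b \right)} = -9 + \sqrt{46}$ ($S{\left(p,b \right)} = -9 + \sqrt{-13 + 59} = -9 + \sqrt{46}$)
$\left(- \frac{7215}{S{\left(-78,47 \right)}} + \frac{18087}{-6171}\right) + 30220 = \left(- \frac{7215}{-9 + \sqrt{46}} + \frac{18087}{-6171}\right) + 30220 = \left(- \frac{7215}{-9 + \sqrt{46}} + 18087 \left(- \frac{1}{6171}\right)\right) + 30220 = \left(- \frac{7215}{-9 + \sqrt{46}} - \frac{6029}{2057}\right) + 30220 = \left(- \frac{6029}{2057} - \frac{7215}{-9 + \sqrt{46}}\right) + 30220 = \frac{62156511}{2057} - \frac{7215}{-9 + \sqrt{46}}$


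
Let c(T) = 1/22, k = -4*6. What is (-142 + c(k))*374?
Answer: -53091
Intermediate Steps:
k = -24
c(T) = 1/22
(-142 + c(k))*374 = (-142 + 1/22)*374 = -3123/22*374 = -53091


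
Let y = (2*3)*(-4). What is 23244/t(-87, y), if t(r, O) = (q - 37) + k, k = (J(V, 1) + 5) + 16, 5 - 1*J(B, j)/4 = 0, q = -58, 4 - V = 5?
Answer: -3874/9 ≈ -430.44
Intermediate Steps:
V = -1 (V = 4 - 1*5 = 4 - 5 = -1)
y = -24 (y = 6*(-4) = -24)
J(B, j) = 20 (J(B, j) = 20 - 4*0 = 20 + 0 = 20)
k = 41 (k = (20 + 5) + 16 = 25 + 16 = 41)
t(r, O) = -54 (t(r, O) = (-58 - 37) + 41 = -95 + 41 = -54)
23244/t(-87, y) = 23244/(-54) = 23244*(-1/54) = -3874/9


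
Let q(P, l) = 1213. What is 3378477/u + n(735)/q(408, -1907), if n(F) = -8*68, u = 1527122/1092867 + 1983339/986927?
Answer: 4420118512461484711301/4457391300209491 ≈ 9.9164e+5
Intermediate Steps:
u = 3674683677007/1078579949709 (u = 1527122*(1/1092867) + 1983339*(1/986927) = 1527122/1092867 + 1983339/986927 = 3674683677007/1078579949709 ≈ 3.4070)
n(F) = -544
3378477/u + n(735)/q(408, -1907) = 3378477/(3674683677007/1078579949709) - 544/1213 = 3378477*(1078579949709/3674683677007) - 544*1/1213 = 3643957552753013193/3674683677007 - 544/1213 = 4420118512461484711301/4457391300209491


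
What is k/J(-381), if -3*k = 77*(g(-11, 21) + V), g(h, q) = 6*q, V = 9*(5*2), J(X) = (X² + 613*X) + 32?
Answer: 693/11045 ≈ 0.062743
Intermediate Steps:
J(X) = 32 + X² + 613*X
V = 90 (V = 9*10 = 90)
k = -5544 (k = -77*(6*21 + 90)/3 = -77*(126 + 90)/3 = -77*216/3 = -⅓*16632 = -5544)
k/J(-381) = -5544/(32 + (-381)² + 613*(-381)) = -5544/(32 + 145161 - 233553) = -5544/(-88360) = -5544*(-1/88360) = 693/11045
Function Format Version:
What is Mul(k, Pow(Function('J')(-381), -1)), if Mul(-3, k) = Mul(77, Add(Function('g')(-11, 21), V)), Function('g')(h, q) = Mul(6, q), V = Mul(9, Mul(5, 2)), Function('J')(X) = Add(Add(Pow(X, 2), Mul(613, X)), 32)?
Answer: Rational(693, 11045) ≈ 0.062743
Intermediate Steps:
Function('J')(X) = Add(32, Pow(X, 2), Mul(613, X))
V = 90 (V = Mul(9, 10) = 90)
k = -5544 (k = Mul(Rational(-1, 3), Mul(77, Add(Mul(6, 21), 90))) = Mul(Rational(-1, 3), Mul(77, Add(126, 90))) = Mul(Rational(-1, 3), Mul(77, 216)) = Mul(Rational(-1, 3), 16632) = -5544)
Mul(k, Pow(Function('J')(-381), -1)) = Mul(-5544, Pow(Add(32, Pow(-381, 2), Mul(613, -381)), -1)) = Mul(-5544, Pow(Add(32, 145161, -233553), -1)) = Mul(-5544, Pow(-88360, -1)) = Mul(-5544, Rational(-1, 88360)) = Rational(693, 11045)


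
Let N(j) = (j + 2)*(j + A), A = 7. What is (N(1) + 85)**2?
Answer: 11881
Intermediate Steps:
N(j) = (2 + j)*(7 + j) (N(j) = (j + 2)*(j + 7) = (2 + j)*(7 + j))
(N(1) + 85)**2 = ((14 + 1**2 + 9*1) + 85)**2 = ((14 + 1 + 9) + 85)**2 = (24 + 85)**2 = 109**2 = 11881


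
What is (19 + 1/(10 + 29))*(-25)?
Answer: -18550/39 ≈ -475.64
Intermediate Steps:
(19 + 1/(10 + 29))*(-25) = (19 + 1/39)*(-25) = (742/39)*(-25) = -18550/39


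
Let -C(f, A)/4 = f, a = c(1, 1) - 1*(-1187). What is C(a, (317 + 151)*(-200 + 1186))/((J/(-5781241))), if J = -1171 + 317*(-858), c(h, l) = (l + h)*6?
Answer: -27726831836/273157 ≈ -1.0151e+5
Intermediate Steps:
c(h, l) = 6*h + 6*l (c(h, l) = (h + l)*6 = 6*h + 6*l)
J = -273157 (J = -1171 - 271986 = -273157)
a = 1199 (a = (6*1 + 6*1) - 1*(-1187) = (6 + 6) + 1187 = 12 + 1187 = 1199)
C(f, A) = -4*f
C(a, (317 + 151)*(-200 + 1186))/((J/(-5781241))) = (-4*1199)/((-273157/(-5781241))) = -4796/((-273157*(-1/5781241))) = -4796/273157/5781241 = -4796*5781241/273157 = -27726831836/273157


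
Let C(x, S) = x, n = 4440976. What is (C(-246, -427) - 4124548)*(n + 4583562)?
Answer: -37224360195172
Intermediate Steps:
(C(-246, -427) - 4124548)*(n + 4583562) = (-246 - 4124548)*(4440976 + 4583562) = -4124794*9024538 = -37224360195172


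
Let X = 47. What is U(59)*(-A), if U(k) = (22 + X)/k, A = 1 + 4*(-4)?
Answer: 1035/59 ≈ 17.542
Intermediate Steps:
A = -15 (A = 1 - 16 = -15)
U(k) = 69/k (U(k) = (22 + 47)/k = 69/k)
U(59)*(-A) = (69/59)*(-1*(-15)) = (69*(1/59))*15 = (69/59)*15 = 1035/59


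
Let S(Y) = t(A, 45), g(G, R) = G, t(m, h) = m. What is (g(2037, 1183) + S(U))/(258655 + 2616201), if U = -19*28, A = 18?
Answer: 2055/2874856 ≈ 0.00071482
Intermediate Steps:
U = -532
S(Y) = 18
(g(2037, 1183) + S(U))/(258655 + 2616201) = (2037 + 18)/(258655 + 2616201) = 2055/2874856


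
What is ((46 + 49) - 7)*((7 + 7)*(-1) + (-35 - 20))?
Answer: -6072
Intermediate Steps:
((46 + 49) - 7)*((7 + 7)*(-1) + (-35 - 20)) = (95 - 7)*(14*(-1) - 55) = 88*(-14 - 55) = 88*(-69) = -6072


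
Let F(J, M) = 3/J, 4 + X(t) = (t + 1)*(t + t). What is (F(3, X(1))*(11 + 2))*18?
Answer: 234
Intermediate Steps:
X(t) = -4 + 2*t*(1 + t) (X(t) = -4 + (t + 1)*(t + t) = -4 + (1 + t)*(2*t) = -4 + 2*t*(1 + t))
(F(3, X(1))*(11 + 2))*18 = ((3/3)*(11 + 2))*18 = ((3*(⅓))*13)*18 = (1*13)*18 = 13*18 = 234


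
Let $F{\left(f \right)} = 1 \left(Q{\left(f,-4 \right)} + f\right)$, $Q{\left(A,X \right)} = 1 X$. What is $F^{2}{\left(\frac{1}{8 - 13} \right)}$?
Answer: $\frac{441}{25} \approx 17.64$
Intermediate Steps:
$Q{\left(A,X \right)} = X$
$F{\left(f \right)} = -4 + f$ ($F{\left(f \right)} = 1 \left(-4 + f\right) = -4 + f$)
$F^{2}{\left(\frac{1}{8 - 13} \right)} = \left(-4 + \frac{1}{8 - 13}\right)^{2} = \left(-4 + \frac{1}{-5}\right)^{2} = \left(-4 - \frac{1}{5}\right)^{2} = \left(- \frac{21}{5}\right)^{2} = \frac{441}{25}$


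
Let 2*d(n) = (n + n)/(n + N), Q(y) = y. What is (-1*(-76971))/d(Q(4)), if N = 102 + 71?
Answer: 13623867/4 ≈ 3.4060e+6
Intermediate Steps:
N = 173
d(n) = n/(173 + n) (d(n) = ((n + n)/(n + 173))/2 = ((2*n)/(173 + n))/2 = (2*n/(173 + n))/2 = n/(173 + n))
(-1*(-76971))/d(Q(4)) = (-1*(-76971))/((4/(173 + 4))) = 76971/((4/177)) = 76971/((4*(1/177))) = 76971/(4/177) = 76971*(177/4) = 13623867/4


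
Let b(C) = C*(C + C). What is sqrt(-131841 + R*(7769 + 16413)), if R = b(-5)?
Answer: sqrt(1077259) ≈ 1037.9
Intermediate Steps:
b(C) = 2*C**2 (b(C) = C*(2*C) = 2*C**2)
R = 50 (R = 2*(-5)**2 = 2*25 = 50)
sqrt(-131841 + R*(7769 + 16413)) = sqrt(-131841 + 50*(7769 + 16413)) = sqrt(-131841 + 50*24182) = sqrt(-131841 + 1209100) = sqrt(1077259)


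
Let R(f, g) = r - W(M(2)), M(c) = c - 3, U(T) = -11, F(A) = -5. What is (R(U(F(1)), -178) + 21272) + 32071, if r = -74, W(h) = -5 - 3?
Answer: 53277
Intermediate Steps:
M(c) = -3 + c
W(h) = -8
R(f, g) = -66 (R(f, g) = -74 - 1*(-8) = -74 + 8 = -66)
(R(U(F(1)), -178) + 21272) + 32071 = (-66 + 21272) + 32071 = 21206 + 32071 = 53277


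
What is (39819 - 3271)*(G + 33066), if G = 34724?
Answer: 2477588920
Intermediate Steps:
(39819 - 3271)*(G + 33066) = (39819 - 3271)*(34724 + 33066) = 36548*67790 = 2477588920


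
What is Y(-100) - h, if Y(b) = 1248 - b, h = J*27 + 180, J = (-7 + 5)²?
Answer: 1060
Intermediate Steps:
J = 4 (J = (-2)² = 4)
h = 288 (h = 4*27 + 180 = 108 + 180 = 288)
Y(-100) - h = (1248 - 1*(-100)) - 1*288 = (1248 + 100) - 288 = 1348 - 288 = 1060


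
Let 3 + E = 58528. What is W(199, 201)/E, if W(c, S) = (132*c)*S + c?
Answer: 5280067/58525 ≈ 90.219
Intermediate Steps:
E = 58525 (E = -3 + 58528 = 58525)
W(c, S) = c + 132*S*c (W(c, S) = 132*S*c + c = c + 132*S*c)
W(199, 201)/E = (199*(1 + 132*201))/58525 = (199*(1 + 26532))*(1/58525) = (199*26533)*(1/58525) = 5280067*(1/58525) = 5280067/58525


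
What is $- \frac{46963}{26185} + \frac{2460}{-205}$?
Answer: $- \frac{361183}{26185} \approx -13.794$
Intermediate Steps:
$- \frac{46963}{26185} + \frac{2460}{-205} = \left(-46963\right) \frac{1}{26185} + 2460 \left(- \frac{1}{205}\right) = - \frac{46963}{26185} - 12 = - \frac{361183}{26185}$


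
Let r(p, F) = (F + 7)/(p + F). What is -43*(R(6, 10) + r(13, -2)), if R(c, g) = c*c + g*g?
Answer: -64543/11 ≈ -5867.5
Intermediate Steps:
r(p, F) = (7 + F)/(F + p)
R(c, g) = c² + g²
-43*(R(6, 10) + r(13, -2)) = -43*((6² + 10²) + (7 - 2)/(-2 + 13)) = -43*((36 + 100) + 5/11) = -43*(136 + (1/11)*5) = -43*(136 + 5/11) = -43*1501/11 = -64543/11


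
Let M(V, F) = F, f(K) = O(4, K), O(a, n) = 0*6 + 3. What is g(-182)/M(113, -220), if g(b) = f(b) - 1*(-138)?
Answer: -141/220 ≈ -0.64091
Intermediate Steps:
O(a, n) = 3 (O(a, n) = 0 + 3 = 3)
f(K) = 3
g(b) = 141 (g(b) = 3 - 1*(-138) = 3 + 138 = 141)
g(-182)/M(113, -220) = 141/(-220) = 141*(-1/220) = -141/220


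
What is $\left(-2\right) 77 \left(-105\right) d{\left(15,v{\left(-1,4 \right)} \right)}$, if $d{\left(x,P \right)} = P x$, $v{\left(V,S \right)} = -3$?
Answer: $-727650$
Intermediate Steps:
$\left(-2\right) 77 \left(-105\right) d{\left(15,v{\left(-1,4 \right)} \right)} = \left(-2\right) 77 \left(-105\right) \left(\left(-3\right) 15\right) = \left(-154\right) \left(-105\right) \left(-45\right) = 16170 \left(-45\right) = -727650$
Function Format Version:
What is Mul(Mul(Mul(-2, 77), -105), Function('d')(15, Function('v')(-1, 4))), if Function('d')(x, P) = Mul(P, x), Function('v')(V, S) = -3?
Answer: -727650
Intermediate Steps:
Mul(Mul(Mul(-2, 77), -105), Function('d')(15, Function('v')(-1, 4))) = Mul(Mul(Mul(-2, 77), -105), Mul(-3, 15)) = Mul(Mul(-154, -105), -45) = Mul(16170, -45) = -727650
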